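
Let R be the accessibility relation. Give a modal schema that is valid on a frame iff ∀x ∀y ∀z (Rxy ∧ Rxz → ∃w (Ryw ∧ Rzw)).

The condition is convergence. The .2 schema ◇□ψ → □◇ψ defines it.

◇□ψ → □◇ψ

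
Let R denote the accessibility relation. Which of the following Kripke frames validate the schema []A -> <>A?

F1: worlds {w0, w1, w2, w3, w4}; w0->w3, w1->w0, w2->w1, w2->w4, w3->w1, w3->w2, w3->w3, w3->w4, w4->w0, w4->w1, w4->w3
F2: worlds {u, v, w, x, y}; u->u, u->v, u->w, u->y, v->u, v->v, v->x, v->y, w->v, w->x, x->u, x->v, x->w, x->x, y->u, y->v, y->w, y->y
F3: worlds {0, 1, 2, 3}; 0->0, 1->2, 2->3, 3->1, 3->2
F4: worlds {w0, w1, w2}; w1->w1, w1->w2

This is the axiom for seriality; its first-order frame correspondent is forall x exists y Rxy.
F1: ✓.
F2: ✓.
F3: ✓.
F4: fails — world w0 has no successor.

F1, F2, F3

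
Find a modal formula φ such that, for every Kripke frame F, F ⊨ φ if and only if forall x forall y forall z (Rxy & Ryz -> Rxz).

□p → □□p

The condition is transitivity. The 4 schema □p → □□p defines it.
Suppose □p→□□p is valid. Take Rxy, Ryz and set V(p)={w : Rxw}. Then □p at x, so □□p at x, so □p at y, so p at z, i.e. Rxz.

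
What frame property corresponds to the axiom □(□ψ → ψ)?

Suppose □(□ψ→ψ) is valid. Take Rxy and set V(ψ)={w : Ryw}. Then at y, □ψ holds; since □(□ψ→ψ) at x, □ψ→ψ at y, so ψ at y, i.e. Ryy.

Shift-reflexivity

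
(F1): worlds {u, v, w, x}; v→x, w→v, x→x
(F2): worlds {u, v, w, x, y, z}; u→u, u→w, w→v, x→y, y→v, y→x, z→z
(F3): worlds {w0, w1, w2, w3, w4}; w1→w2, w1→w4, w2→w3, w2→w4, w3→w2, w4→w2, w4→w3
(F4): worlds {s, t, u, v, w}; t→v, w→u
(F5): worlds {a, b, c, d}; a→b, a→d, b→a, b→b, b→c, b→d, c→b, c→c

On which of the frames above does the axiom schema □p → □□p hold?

The schema corresponds to transitivity: ∀x ∀y ∀z (Rxy ∧ Ryz → Rxz).
(F1): fails — Rwv and Rvx but not Rwx.
(F2): fails — Ryx and Rxy but not Ryy.
(F3): fails — Rw1w2 and Rw2w3 but not Rw1w3.
(F4): condition met.
(F5): fails — Rab and Rbc but not Rac.
Valid on: (F4).

(F4)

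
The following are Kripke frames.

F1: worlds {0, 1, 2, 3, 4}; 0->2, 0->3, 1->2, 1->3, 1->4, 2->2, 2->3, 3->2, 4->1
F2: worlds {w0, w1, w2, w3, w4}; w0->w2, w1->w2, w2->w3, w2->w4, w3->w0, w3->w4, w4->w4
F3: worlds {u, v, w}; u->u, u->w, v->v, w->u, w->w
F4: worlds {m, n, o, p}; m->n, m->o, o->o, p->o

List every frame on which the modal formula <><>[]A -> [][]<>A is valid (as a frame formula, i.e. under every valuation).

The schema corresponds to a generalized confluence (Geach) condition: forall x forall y forall z ((x R^2 y & x R^2 z) -> exists w (yRw & zRw)).
F1: fails — 4R²2, 4R²4 but no w with 2Rw and 4Rw.
F2: fails — w2R²w0, w2R²w4 but no w with w0Rw and w4Rw.
F3: holds.
F4: holds.
Valid on: F3, F4.

F3, F4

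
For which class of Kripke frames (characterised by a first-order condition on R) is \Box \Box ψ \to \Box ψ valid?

Suppose □□ψ→□ψ is valid. Take Rxy and set V(ψ)={w : xR²w}. Then □□ψ at x, so □ψ at x, so ψ at y, i.e. ∃z(Rxz∧Rzy).

Density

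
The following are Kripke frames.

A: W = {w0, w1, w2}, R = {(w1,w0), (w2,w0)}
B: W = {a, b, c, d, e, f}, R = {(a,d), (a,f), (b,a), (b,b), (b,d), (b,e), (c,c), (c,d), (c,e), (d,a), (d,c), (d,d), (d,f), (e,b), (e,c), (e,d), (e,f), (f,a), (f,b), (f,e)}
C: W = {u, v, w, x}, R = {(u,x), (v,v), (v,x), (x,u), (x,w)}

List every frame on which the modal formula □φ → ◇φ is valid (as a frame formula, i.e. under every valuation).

B

This is the axiom for seriality; its first-order frame correspondent is ∀x ∃y Rxy.
A: fails — world w0 has no successor.
B: condition met.
C: fails — world w has no successor.
Valid on: B.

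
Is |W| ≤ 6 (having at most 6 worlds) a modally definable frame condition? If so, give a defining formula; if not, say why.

If a class were modally definable it would be closed under disjoint unions (Goldblatt–Thomason).
Any modal formula valid on each of 7 disjoint one-world frames is valid on their disjoint union (validity is preserved under disjoint unions). Each one-world frame has |W|=1≤6, but the union has |W|=7.
Hence having at most 6 worlds is not modally definable.

No — not modally definable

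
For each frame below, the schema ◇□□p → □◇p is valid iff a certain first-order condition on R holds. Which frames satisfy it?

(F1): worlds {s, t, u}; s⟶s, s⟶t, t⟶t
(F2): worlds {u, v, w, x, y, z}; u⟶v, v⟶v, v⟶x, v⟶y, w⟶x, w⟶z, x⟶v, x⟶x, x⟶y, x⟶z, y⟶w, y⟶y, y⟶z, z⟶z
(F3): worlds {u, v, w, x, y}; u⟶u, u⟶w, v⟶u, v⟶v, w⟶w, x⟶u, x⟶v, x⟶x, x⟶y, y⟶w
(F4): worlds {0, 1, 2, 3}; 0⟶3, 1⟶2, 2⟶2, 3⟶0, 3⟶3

(F1), (F4)

This is the axiom for a generalized confluence (Geach) condition; its first-order frame correspondent is ∀x ∀y ∀z ((xRy ∧ xRz) → ∃w (yR²w ∧ zRw)).
(F1): ✓.
(F2): fails — xRz, xRv but no t with zR²t and vRt.
(F3): fails — xRy, xRv but no t with yR²t and vRt.
(F4): ✓.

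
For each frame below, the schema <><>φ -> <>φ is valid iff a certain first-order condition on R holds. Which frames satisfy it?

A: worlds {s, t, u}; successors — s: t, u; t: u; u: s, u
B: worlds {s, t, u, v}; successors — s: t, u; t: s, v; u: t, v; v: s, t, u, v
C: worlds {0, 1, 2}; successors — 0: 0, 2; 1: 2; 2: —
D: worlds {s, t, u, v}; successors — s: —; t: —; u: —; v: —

The schema corresponds to a generalized confluence (Geach) condition: forall x forall y (x R^2 y -> exists w (y = w & xRw)).
A: fails — sR²s but no w with s=w and sRw.
B: fails — sR²s but no w with s=w and sRw.
C: ✓.
D: ✓.

C, D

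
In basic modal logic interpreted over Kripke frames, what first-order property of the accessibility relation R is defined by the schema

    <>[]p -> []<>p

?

This is the .2 axiom.
It corresponds to convergence: forall x forall y forall z (Rxy & Rxz -> exists w (Ryw & Rzw)).

Convergence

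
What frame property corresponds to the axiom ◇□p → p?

symmetry: ∀x ∀y (Rxy → Ryx)

Replacing p by ¬p and contraposing gives the equivalent schema p → □◇p.
Suppose p→□◇p is valid. Take Rxy and set V(p)={x}. Then p at x, so □◇p at x, so ◇p at y, so some z with Ryz has p; z=x, i.e. Ryx.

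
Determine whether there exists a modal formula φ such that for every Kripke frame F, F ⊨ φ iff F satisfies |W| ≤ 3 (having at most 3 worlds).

Not modally definable

If a class were modally definable it would be closed under disjoint unions (Goldblatt–Thomason).
Any modal formula valid on each of 4 disjoint one-world frames is valid on their disjoint union (validity is preserved under disjoint unions). Each one-world frame has |W|=1≤3, but the union has |W|=4.
So no modal formula (or set of formulas) defines exactly the |W|≤3 frames.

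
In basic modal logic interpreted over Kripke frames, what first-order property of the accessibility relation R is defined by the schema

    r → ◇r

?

reflexivity: ∀x Rxx

Equivalently (dual form): □r → r.
Suppose □r→r is valid. At any x set V(r)={w : Rxw}. Then □r holds at x, so r holds at x, i.e. Rxx.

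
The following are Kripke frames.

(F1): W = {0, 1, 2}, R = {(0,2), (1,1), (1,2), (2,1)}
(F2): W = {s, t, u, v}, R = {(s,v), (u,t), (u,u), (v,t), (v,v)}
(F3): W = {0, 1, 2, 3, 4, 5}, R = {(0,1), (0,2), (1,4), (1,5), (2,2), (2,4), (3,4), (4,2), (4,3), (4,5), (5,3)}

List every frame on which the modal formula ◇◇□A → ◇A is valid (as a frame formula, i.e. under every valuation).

The schema corresponds to a generalized confluence (Geach) condition: ∀x ∀y (xR²y → ∃w (yRw ∧ xRw)).
(F1): holds.
(F2): fails — sR²t but no w with tRw and sRw.
(F3): fails — 0R²5 but no w with 5Rw and 0Rw.

(F1)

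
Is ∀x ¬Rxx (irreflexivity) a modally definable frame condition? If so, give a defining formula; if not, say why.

Any modally definable frame class is closed under surjective bounded morphisms.
The 5-cycle (worlds a,b,c,d,e with a→b→c→d→e→a) is irreflexive, and the map sending every world to a single reflexive point • is a surjective bounded morphism (forth: every edge maps to (•,•); back: every world has a successor). So any modal formula valid on the 5-cycle is also valid on the reflexive point, which is not irreflexive.
So no modal formula (or set of formulas) defines exactly the irreflexive frames.

No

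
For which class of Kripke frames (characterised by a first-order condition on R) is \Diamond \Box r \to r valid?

Replacing r by ¬r and contraposing gives the equivalent schema r → □◇r.
Suppose r→□◇r is valid. Take Rxy and set V(r)={x}. Then r at x, so □◇r at x, so ◇r at y, so some z with Ryz has r; z=x, i.e. Ryx.

symmetry: \forall x \forall y (Rxy \to Ryx)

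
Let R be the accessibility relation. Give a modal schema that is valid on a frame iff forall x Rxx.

This is reflexivity; the standard corresponding axiom is T: □ψ → ψ.

□ψ → ψ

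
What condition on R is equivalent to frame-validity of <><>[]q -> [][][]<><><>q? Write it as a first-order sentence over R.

forall x forall y forall z ((x R^2 y & x R^3 z) -> exists w (yRw & z R^3 w))

This is a Sahlqvist (Geach-type) schema ◇^2□^1q → □^3◇^3q.
Minimal-valuation argument: fix x; take any y with xR^2y and any z with xR^3z. Set V(q) to the set of worlds R-reachable from y in exactly 1 step. Then □^1q holds at y, so the antecedent holds at x; validity forces ◇^3q at z, giving a w with zR^3w and yR^1w.
First-order correspondent: forall x forall y forall z ((x R^2 y & x R^3 z) -> exists w (yRw & z R^3 w)).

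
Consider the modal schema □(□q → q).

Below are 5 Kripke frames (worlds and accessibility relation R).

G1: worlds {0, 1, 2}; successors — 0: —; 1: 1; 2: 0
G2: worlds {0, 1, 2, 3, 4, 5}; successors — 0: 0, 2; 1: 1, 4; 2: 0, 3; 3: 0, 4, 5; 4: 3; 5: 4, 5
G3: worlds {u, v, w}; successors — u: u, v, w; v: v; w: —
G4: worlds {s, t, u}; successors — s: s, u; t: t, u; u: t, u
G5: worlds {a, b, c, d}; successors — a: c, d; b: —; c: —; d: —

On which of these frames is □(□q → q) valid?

G4

This is the axiom for shift-reflexivity; its first-order frame correspondent is ∀x ∀y (Rxy → Ryy).
G1: fails — R20 but not R00.
G2: fails — R34 but not R44.
G3: fails — Ruw but not Rww.
G4: satisfies the condition.
G5: fails — Rac but not Rcc.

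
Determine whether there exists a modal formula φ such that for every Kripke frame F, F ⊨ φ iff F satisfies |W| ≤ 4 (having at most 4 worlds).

Not modally definable

Modal frame validity is preserved under disjoint unions.
Any modal formula valid on each of 5 disjoint one-world frames is valid on their disjoint union (validity is preserved under disjoint unions). Each one-world frame has |W|=1≤4, but the union has |W|=5.
So no modal formula (or set of formulas) defines exactly the |W|≤4 frames.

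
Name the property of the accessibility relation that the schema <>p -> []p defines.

Suppose ◇p→□p is valid. Take Rxy, Rxz and set V(p)={y}. Then ◇p at x, so □p at x, so p at z, i.e. z=y.

Partial functionality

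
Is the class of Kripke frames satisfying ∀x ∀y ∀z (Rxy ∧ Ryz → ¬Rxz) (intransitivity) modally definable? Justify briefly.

No

Any modally definable frame class is closed under surjective bounded morphisms.
The 3-cycle (worlds a,b,c with a→b→c→a) is intransitive. Mapping every world to a single reflexive point • is a surjective bounded morphism; the reflexive point is not intransitive (R••∧R•• but R••).
So the class is not modally definable.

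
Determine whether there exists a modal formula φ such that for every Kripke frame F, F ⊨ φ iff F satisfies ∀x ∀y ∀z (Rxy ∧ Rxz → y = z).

Definable; ◇p → □p defines it

The condition is partial functionality. A defining modal formula is ◇p → □p.
Suppose ◇p→□p is valid. Take Rxy, Rxz and set V(p)={y}. Then ◇p at x, so □p at x, so p at z, i.e. z=y.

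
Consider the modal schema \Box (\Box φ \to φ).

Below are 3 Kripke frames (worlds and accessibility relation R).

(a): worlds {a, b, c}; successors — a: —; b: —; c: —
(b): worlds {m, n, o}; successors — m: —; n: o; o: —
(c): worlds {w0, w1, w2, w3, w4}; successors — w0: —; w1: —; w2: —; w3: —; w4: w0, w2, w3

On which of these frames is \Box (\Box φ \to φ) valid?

The schema corresponds to shift-reflexivity: \forall x \forall y (Rxy \to Ryy).
(a): ✓.
(b): fails — Rno but not Roo.
(c): fails — Rw4w0 but not Rw0w0.

(a)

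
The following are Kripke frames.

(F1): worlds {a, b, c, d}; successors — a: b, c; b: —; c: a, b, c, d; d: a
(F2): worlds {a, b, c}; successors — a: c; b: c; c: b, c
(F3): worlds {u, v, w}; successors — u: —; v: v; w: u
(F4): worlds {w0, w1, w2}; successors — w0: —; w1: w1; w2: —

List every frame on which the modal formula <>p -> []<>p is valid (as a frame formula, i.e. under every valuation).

This is the axiom for the Euclidean property; its first-order frame correspondent is forall x forall y forall z (Rxy & Rxz -> Ryz).
(F1): fails — Rab and Rab but not Rbb.
(F2): fails — Rcb and Rcb but not Rbb.
(F3): fails — Rwu and Rwu but not Ruu.
(F4): ✓.
Valid on: (F4).

(F4)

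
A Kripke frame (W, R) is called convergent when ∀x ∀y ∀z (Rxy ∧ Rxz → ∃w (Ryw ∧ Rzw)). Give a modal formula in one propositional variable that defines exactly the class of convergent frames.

A defining formula is ◇□s → □◇s (the .2 axiom).
Suppose ◇□s→□◇s is valid. Take Rxy, Rxz and set V(s)={w : Ryw}. Then □s at y so ◇□s at x, so □◇s at x, so ◇s at z, giving w with Rzw and Ryw.

◇□s → □◇s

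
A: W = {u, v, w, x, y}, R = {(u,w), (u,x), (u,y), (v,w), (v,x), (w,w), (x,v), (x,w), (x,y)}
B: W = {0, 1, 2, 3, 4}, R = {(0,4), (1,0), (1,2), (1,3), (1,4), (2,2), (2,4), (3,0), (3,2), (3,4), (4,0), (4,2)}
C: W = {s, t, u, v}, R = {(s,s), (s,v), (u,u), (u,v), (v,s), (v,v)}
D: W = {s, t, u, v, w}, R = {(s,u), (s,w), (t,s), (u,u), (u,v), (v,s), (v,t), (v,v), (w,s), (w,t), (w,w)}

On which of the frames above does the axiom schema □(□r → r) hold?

Frame correspondent (Sahlqvist): ∀x ∀y (Rxy → Ryy) — i.e. shift-reflexivity.
A: fails — Rvx but not Rxx.
B: fails — R10 but not R00.
C: holds.
D: fails — Rwt but not Rtt.

C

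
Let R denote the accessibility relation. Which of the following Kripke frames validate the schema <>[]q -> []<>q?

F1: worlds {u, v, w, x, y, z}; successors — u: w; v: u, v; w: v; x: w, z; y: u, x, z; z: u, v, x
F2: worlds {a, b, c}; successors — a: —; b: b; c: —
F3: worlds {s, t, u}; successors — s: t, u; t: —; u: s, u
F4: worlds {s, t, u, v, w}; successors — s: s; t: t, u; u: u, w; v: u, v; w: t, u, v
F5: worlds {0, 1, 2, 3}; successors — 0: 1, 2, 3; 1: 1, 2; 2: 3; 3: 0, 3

F2, F4

Frame correspondent (Sahlqvist): forall x forall y forall z (Rxy & Rxz -> exists w (Ryw & Rzw)) — i.e. convergence.
F1: fails — Rvv and Rvu but v and u have no common successor.
F2: satisfies the condition.
F3: fails — Rsu and Rst but u and t have no common successor.
F4: satisfies the condition.
F5: fails — R02 and R01 but 2 and 1 have no common successor.
Valid on: F2, F4.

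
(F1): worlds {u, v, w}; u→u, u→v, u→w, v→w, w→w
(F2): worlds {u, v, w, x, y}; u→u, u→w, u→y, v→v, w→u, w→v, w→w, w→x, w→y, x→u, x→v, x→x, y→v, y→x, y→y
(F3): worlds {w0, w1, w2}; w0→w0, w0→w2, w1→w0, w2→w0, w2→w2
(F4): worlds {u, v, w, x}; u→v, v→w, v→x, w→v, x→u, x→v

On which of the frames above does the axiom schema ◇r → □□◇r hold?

(F3)

Frame correspondent (Sahlqvist): ∀x ∀y ∀z ((xRy ∧ xR²z) → ∃w (y = w ∧ zRw)) — i.e. a generalized confluence (Geach) condition.
(F1): fails — uRu, uR²v but no t with u=t and vRt.
(F2): fails — uRu, uR²v but no t with u=t and vRt.
(F3): holds.
(F4): fails — vRw, vR²u but no t with w=t and uRt.
Valid on: (F3).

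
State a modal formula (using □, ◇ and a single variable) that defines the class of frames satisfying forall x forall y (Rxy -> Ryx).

The condition is symmetry. The B schema s → □◇s defines it.
Suppose s→□◇s is valid. Take Rxy and set V(s)={x}. Then s at x, so □◇s at x, so ◇s at y, so some z with Ryz has s; z=x, i.e. Ryx.

s → □◇s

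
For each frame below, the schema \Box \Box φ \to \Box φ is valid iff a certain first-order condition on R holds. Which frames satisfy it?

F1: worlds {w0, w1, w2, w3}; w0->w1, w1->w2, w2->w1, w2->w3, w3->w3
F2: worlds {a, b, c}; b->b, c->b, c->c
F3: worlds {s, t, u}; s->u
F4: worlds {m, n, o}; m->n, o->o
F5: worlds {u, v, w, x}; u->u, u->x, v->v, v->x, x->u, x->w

The schema corresponds to density: \forall x \forall y (Rxy \to \exists z (Rxz \wedge Rzy)).
F1: fails — Rw1w2 but no z with Rw1z and Rzw2.
F2: satisfies the condition.
F3: fails — Rsu but no z with Rsz and Rzu.
F4: fails — Rmn but no z with Rmz and Rzn.
F5: fails — Rxw but no z with Rxz and Rzw.
Valid on: F2.

F2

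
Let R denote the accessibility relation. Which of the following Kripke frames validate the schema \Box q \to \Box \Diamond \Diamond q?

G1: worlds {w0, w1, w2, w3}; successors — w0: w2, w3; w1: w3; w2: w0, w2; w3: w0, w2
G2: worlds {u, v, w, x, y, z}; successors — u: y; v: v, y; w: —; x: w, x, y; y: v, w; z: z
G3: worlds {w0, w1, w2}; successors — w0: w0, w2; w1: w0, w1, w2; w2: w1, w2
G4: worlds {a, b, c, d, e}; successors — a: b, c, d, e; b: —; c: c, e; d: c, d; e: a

The schema corresponds to a generalized confluence (Geach) condition: \forall x \forall z (xRz \to \exists w (xRw \wedge z R^2 w)).
G1: condition met.
G2: fails — xRw but no t with xRt and wR²t.
G3: condition met.
G4: fails — aRb but no w with aRw and bR²w.

G1, G3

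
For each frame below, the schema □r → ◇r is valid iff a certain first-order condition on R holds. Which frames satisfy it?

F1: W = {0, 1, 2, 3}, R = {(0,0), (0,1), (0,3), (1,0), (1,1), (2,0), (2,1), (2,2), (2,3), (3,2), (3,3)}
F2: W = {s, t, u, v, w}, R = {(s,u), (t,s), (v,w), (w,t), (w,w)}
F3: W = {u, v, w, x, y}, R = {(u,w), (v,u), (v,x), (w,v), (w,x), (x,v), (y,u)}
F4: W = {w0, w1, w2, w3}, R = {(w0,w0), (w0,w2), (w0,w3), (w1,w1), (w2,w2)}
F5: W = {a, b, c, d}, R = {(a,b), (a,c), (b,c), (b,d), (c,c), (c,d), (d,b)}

This is the axiom for seriality; its first-order frame correspondent is ∀x ∃y Rxy.
F1: satisfies the condition.
F2: fails — world u has no successor.
F3: satisfies the condition.
F4: fails — world w3 has no successor.
F5: satisfies the condition.

F1, F3, F5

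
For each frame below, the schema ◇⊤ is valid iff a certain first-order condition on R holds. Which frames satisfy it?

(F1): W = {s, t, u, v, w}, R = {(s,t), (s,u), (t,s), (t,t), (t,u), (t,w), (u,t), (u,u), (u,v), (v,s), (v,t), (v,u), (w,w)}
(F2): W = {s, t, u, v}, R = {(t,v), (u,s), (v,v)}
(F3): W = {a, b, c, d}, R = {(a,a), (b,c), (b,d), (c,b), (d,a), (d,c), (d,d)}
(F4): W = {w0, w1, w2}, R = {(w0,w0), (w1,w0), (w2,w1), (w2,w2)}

(F1), (F3), (F4)

This is the axiom for seriality; its first-order frame correspondent is ∀x ∃y Rxy.
(F1): condition met.
(F2): fails — world s has no successor.
(F3): condition met.
(F4): condition met.
Valid on: (F1), (F3), (F4).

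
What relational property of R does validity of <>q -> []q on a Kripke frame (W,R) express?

partial functionality

Suppose ◇q→□q is valid. Take Rxy, Rxz and set V(q)={y}. Then ◇q at x, so □q at x, so q at z, i.e. z=y.
Conversely, on a frame with partial functionality the schema holds at every world under every valuation.
So the correspondent is partial functionality.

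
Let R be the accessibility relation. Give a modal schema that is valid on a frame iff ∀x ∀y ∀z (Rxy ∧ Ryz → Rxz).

The condition is transitivity. The 4 schema □p → □□p defines it.

□p → □□p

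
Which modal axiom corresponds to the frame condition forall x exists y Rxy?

□p → ◇p

The condition is seriality. The D schema □p → ◇p defines it.
Suppose □p→◇p is valid. At any x set V(p)=W. Then □p at x, so ◇p at x, so x has a successor.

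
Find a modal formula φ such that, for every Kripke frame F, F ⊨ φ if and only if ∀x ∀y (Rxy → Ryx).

p → □◇p

The condition is symmetry. The B schema p → □◇p defines it.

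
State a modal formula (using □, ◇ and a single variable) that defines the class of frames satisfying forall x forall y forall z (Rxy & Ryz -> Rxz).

□ψ → □□ψ

This is transitivity; the standard corresponding axiom is 4: □ψ → □□ψ.
Suppose □ψ→□□ψ is valid. Take Rxy, Ryz and set V(ψ)={w : Rxw}. Then □ψ at x, so □□ψ at x, so □ψ at y, so ψ at z, i.e. Rxz.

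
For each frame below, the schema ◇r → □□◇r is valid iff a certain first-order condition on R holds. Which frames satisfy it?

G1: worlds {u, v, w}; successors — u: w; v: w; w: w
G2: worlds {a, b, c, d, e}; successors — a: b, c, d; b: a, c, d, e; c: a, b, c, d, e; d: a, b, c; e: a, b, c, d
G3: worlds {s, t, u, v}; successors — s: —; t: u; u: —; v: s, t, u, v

This is the axiom for a generalized confluence (Geach) condition; its first-order frame correspondent is ∀x ∀y ∀z ((xRy ∧ xR²z) → ∃w (y = w ∧ zRw)).
G1: satisfies the condition.
G2: fails — aRb, aR²b but no w with b=w and bRw.
G3: fails — vRs, vR²s but no w with s=w and sRw.

G1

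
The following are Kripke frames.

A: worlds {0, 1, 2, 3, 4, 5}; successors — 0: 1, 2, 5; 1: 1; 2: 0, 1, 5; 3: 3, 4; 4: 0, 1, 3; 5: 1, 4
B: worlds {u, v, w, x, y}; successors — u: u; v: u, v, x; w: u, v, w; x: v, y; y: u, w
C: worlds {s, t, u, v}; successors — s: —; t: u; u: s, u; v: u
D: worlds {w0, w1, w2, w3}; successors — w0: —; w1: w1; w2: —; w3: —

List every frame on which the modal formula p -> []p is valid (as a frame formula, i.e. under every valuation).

D

The schema corresponds to a generalized confluence (Geach) condition: forall x forall z (xRz -> exists w (x = w & z = w)).
A: fails — 0R1 but 0 ≠ 1.
B: fails — vRu but v ≠ u.
C: fails — tRu but t ≠ u.
D: satisfies the condition.
Valid on: D.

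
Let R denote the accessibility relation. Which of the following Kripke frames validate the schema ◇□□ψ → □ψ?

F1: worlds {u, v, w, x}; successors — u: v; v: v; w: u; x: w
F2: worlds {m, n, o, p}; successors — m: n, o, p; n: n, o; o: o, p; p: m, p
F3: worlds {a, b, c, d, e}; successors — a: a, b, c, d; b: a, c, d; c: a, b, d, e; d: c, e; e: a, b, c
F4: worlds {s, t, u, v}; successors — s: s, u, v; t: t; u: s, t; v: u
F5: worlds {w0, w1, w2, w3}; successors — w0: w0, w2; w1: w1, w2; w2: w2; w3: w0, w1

The schema corresponds to a generalized confluence (Geach) condition: ∀x ∀y ∀z ((xRy ∧ xRz) → ∃w (yR²w ∧ z = w)).
F1: fails — wRu, wRu but no t with uR²t and u=t.
F2: fails — mRo, mRn but no w with oR²w and n=w.
F3: satisfies the condition.
F4: fails — sRv, sRu but no w with vR²w and u=w.
F5: fails — w0Rw2, w0Rw0 but no w with w2R²w and w0=w.
Valid on: F3.

F3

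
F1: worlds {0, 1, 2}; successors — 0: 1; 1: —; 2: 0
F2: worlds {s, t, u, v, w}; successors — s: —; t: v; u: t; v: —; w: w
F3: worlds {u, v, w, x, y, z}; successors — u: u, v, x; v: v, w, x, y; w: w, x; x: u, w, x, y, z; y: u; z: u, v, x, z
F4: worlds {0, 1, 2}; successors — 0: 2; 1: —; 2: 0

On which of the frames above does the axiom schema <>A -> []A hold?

F1, F2, F4

Frame correspondent (Sahlqvist): forall x forall y forall z (Rxy & Rxz -> y = z) — i.e. partial functionality.
F1: condition met.
F2: condition met.
F3: fails — u sees both u and v.
F4: condition met.
Valid on: F1, F2, F4.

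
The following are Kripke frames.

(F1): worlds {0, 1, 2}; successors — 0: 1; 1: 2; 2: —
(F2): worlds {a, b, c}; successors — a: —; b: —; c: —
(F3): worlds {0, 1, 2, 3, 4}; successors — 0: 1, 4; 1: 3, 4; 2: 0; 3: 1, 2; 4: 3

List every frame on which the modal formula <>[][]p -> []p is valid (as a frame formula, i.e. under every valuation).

This is the axiom for a generalized confluence (Geach) condition; its first-order frame correspondent is forall x forall y forall z ((xRy & xRz) -> exists w (y R^2 w & z = w)).
(F1): fails — 0R1, 0R1 but no w with 1R²w and 1=w.
(F2): ✓.
(F3): fails — 0R1, 0R4 but no w with 1R²w and 4=w.
Valid on: (F2).

(F2)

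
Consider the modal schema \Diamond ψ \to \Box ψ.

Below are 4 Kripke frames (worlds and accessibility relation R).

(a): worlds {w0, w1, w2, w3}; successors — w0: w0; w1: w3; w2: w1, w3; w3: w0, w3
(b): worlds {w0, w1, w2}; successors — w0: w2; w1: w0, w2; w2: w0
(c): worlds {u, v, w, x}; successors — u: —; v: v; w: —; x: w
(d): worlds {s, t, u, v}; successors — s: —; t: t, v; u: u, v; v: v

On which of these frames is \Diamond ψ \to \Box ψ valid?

This is the axiom for partial functionality; its first-order frame correspondent is \forall x \forall y \forall z (Rxy \wedge Rxz \to y = z).
(a): fails — w2 sees both w1 and w3.
(b): fails — w1 sees both w0 and w2.
(c): ✓.
(d): fails — t sees both t and v.
Valid on: (c).

(c)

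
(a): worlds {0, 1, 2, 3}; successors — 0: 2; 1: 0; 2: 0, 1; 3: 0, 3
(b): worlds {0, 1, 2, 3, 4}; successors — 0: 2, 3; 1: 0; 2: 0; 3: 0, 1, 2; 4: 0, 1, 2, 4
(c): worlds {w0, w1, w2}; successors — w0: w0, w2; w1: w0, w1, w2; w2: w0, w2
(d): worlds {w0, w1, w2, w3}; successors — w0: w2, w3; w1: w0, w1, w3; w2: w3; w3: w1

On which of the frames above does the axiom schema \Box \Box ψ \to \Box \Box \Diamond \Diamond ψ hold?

The schema corresponds to a generalized confluence (Geach) condition: \forall x \forall z (x R^2 z \to \exists w (x R^2 w \wedge z R^2 w)).
(a): fails — 0R²1 but no w with 0R²w and 1R²w.
(b): satisfies the condition.
(c): satisfies the condition.
(d): satisfies the condition.

(b), (c), (d)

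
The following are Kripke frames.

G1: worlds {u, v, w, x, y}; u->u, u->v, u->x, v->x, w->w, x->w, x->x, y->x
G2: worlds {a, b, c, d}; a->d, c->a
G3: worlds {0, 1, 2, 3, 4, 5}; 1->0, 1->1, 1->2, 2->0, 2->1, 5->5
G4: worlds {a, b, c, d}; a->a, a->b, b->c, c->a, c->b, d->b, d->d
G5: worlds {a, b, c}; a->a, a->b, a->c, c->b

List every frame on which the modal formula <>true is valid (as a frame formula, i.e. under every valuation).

G1, G4

This is the axiom for seriality; its first-order frame correspondent is forall x exists y Rxy.
G1: condition met.
G2: fails — world b has no successor.
G3: fails — world 0 has no successor.
G4: condition met.
G5: fails — world b has no successor.
Valid on: G1, G4.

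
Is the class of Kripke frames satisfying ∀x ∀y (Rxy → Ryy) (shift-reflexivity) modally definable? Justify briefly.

Definable; □(□p → p) defines it

The condition is shift-reflexivity. A defining modal formula is □(□p → p).
Suppose □(□p→p) is valid. Take Rxy and set V(p)={w : Ryw}. Then at y, □p holds; since □(□p→p) at x, □p→p at y, so p at y, i.e. Ryy.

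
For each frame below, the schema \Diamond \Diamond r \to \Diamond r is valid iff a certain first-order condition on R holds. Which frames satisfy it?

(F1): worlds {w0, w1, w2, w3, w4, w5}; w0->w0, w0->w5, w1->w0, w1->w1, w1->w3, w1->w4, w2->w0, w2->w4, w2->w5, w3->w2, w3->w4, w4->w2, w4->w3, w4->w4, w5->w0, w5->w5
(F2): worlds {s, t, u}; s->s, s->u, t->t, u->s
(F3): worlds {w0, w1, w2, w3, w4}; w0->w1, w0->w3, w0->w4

This is the axiom for a generalized confluence (Geach) condition; its first-order frame correspondent is \forall x \forall y (x R^2 y \to \exists w (y = w \wedge xRw)).
(F1): fails — w1R²w2 but no w with w2=w and w1Rw.
(F2): fails — uR²u but no w with u=w and uRw.
(F3): holds.
Valid on: (F3).

(F3)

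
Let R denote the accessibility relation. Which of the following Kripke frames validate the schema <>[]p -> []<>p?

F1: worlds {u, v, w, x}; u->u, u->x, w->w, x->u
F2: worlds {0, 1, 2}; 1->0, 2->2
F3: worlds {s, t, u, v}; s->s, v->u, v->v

The schema corresponds to convergence: forall x forall y forall z (Rxy & Rxz -> exists w (Ryw & Rzw)).
F1: ✓.
F2: fails — R10 and R10 but 0 and 0 have no common successor.
F3: fails — Rvu and Rvu but u and u have no common successor.

F1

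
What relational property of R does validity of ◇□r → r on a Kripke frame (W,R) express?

symmetry: ∀x ∀y (Rxy → Ryx)

This is a form of the B axiom.
It corresponds to symmetry: ∀x ∀y (Rxy → Ryx).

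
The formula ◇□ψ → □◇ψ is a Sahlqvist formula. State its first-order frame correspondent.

This is the .2 axiom.
It corresponds to convergence: ∀x ∀y ∀z (Rxy ∧ Rxz → ∃w (Ryw ∧ Rzw)).

Convergence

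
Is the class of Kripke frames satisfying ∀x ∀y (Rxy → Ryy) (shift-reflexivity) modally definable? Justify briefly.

Definable; □(□q → q) defines it

This is a Sahlqvist condition; the T□ axiom □(□q → q) defines it.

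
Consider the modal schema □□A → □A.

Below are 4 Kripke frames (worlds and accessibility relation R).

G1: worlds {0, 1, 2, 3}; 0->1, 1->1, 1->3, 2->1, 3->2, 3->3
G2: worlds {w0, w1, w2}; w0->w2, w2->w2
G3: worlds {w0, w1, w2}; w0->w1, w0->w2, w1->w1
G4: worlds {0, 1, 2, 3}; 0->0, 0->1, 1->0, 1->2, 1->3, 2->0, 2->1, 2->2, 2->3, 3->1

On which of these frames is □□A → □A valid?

This is the axiom for density; its first-order frame correspondent is ∀x ∀y (Rxy → ∃z (Rxz ∧ Rzy)).
G1: satisfies the condition.
G2: satisfies the condition.
G3: fails — Rw0w2 but no z with Rw0z and Rzw2.
G4: fails — R31 but no z with R3z and Rz1.
Valid on: G1, G2.

G1, G2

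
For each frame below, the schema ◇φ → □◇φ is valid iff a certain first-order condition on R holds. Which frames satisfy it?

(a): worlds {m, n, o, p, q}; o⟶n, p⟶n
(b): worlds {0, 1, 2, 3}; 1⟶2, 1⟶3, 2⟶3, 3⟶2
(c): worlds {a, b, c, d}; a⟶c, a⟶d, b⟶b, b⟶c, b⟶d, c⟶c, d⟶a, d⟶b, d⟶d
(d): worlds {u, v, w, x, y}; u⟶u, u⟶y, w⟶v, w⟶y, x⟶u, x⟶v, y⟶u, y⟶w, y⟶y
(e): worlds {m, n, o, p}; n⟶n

(e)

The schema corresponds to the Euclidean property: ∀x ∀y ∀z (Rxy ∧ Rxz → Ryz).
(a): fails — Ron and Ron but not Rnn.
(b): fails — R12 and R12 but not R22.
(c): fails — Rac and Rad but not Rcd.
(d): fails — Rwy and Rwv but not Ryv.
(e): condition met.
Valid on: (e).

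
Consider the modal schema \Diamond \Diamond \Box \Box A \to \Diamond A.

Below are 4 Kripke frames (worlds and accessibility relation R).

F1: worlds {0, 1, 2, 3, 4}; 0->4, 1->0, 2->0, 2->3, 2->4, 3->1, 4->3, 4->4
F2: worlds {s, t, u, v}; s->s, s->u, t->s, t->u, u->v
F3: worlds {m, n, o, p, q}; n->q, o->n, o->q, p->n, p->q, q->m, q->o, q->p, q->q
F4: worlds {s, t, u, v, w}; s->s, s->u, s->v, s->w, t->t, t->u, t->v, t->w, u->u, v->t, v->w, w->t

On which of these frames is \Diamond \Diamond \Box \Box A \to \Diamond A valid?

none

This is the axiom for a generalized confluence (Geach) condition; its first-order frame correspondent is \forall x \forall y (x R^2 y \to \exists w (y R^2 w \wedge xRw)).
F1: fails — 0R²3 but no w with 3R²w and 0Rw.
F2: fails — sR²u but no w with uR²w and sRw.
F3: fails — nR²m but no w with mR²w and nRw.
F4: fails — vR²u but no w* with uR²w* and vRw*.
Valid on no frame.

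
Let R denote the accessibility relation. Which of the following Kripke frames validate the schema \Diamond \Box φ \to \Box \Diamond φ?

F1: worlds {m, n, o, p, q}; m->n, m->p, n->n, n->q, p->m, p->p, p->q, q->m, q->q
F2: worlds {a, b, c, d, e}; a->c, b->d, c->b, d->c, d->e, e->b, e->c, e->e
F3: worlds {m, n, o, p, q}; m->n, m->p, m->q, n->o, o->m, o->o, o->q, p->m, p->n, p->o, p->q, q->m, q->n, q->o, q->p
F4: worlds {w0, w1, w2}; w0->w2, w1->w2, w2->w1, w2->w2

F4

This is the axiom for convergence; its first-order frame correspondent is \forall x \forall y \forall z (Rxy \wedge Rxz \to \exists w (Ryw \wedge Rzw)).
F1: fails — Rpm and Rpq but m and q have no common successor.
F2: fails — Reb and Ree but b and e have no common successor.
F3: fails — Rpm and Rpn but m and n have no common successor.
F4: holds.
Valid on: F4.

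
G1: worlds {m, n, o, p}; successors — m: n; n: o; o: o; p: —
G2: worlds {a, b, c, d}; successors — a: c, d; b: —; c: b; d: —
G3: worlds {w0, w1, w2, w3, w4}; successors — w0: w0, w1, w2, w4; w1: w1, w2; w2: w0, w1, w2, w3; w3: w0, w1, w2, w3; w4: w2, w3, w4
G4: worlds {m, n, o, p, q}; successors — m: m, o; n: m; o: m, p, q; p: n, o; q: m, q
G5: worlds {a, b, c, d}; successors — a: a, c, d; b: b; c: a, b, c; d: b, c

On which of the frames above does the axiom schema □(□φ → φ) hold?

G3

Frame correspondent (Sahlqvist): ∀x ∀y (Rxy → Ryy) — i.e. shift-reflexivity.
G1: fails — Rmn but not Rnn.
G2: fails — Rac but not Rcc.
G3: satisfies the condition.
G4: fails — Rop but not Rpp.
G5: fails — Rad but not Rdd.
Valid on: G3.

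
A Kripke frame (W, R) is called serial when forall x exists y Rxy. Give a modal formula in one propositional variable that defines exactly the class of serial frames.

The condition is seriality. The D schema □r → ◇r defines it.
Suppose □r→◇r is valid. At any x set V(r)=W. Then □r at x, so ◇r at x, so x has a successor.

□r → ◇r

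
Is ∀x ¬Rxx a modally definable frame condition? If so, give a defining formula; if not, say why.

Any modally definable frame class is closed under surjective bounded morphisms.
The 3-cycle (worlds 0,1,2 with 0→1→2→0) is irreflexive, and the map sending every world to a single reflexive point • is a surjective bounded morphism (forth: every edge maps to (•,•); back: every world has a successor). So any modal formula valid on the 3-cycle is also valid on the reflexive point, which is not irreflexive.
So the class is not modally definable.

No — not modally definable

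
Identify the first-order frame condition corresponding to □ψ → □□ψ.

This is the 4 axiom.
It corresponds to transitivity: ∀x ∀y ∀z (Rxy ∧ Ryz → Rxz).

transitivity: ∀x ∀y ∀z (Rxy ∧ Ryz → Rxz)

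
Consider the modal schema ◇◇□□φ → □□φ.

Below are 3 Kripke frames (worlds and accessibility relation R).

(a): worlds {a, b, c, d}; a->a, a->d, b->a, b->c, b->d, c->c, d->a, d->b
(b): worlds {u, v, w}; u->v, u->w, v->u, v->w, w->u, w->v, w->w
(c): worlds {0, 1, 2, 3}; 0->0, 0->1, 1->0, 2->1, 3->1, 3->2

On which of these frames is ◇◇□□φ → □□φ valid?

(b), (c)

The schema corresponds to a generalized confluence (Geach) condition: ∀x ∀y ∀z ((xR²y ∧ xR²z) → ∃w (yR²w ∧ z = w)).
(a): fails — aR²d, aR²b but no w with dR²w and b=w.
(b): holds.
(c): holds.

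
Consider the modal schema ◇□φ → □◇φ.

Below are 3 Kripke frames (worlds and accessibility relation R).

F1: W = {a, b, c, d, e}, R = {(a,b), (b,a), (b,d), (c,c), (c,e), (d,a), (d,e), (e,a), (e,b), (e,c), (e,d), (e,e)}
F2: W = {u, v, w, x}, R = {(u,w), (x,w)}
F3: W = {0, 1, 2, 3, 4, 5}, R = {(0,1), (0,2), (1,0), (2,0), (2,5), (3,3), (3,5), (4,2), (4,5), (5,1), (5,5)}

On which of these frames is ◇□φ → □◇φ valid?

The schema corresponds to convergence: ∀x ∀y ∀z (Rxy ∧ Rxz → ∃w (Ryw ∧ Rzw)).
F1: fails — Rba and Rbd but a and d have no common successor.
F2: fails — Ruw and Ruw but w and w have no common successor.
F3: fails — R51 and R55 but 1 and 5 have no common successor.

none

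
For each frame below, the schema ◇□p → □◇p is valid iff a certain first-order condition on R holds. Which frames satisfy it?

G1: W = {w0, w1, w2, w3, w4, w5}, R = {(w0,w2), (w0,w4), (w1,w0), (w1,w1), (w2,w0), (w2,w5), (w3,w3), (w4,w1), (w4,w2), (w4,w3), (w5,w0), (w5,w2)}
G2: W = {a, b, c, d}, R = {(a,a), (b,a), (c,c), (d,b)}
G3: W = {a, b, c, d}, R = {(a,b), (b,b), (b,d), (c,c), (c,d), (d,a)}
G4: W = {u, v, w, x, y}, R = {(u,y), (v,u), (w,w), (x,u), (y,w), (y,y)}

G2, G4

The schema corresponds to convergence: ∀x ∀y ∀z (Rxy ∧ Rxz → ∃w (Ryw ∧ Rzw)).
G1: fails — Rw0w4 and Rw0w2 but w4 and w2 have no common successor.
G2: satisfies the condition.
G3: fails — Rbb and Rbd but b and d have no common successor.
G4: satisfies the condition.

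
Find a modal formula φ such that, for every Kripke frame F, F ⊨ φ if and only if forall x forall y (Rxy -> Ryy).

□(□p → p)

A defining formula is □(□p → p) (the T□ axiom).
Suppose □(□p→p) is valid. Take Rxy and set V(p)={w : Ryw}. Then at y, □p holds; since □(□p→p) at x, □p→p at y, so p at y, i.e. Ryy.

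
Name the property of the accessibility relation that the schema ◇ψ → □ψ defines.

partial functionality: ∀x ∀y ∀z (Rxy ∧ Rxz → y = z)

Suppose ◇ψ→□ψ is valid. Take Rxy, Rxz and set V(ψ)={y}. Then ◇ψ at x, so □ψ at x, so ψ at z, i.e. z=y.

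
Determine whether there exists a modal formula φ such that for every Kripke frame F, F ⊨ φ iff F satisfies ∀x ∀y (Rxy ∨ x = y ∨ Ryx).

If a class were modally definable it would be closed under disjoint unions (Goldblatt–Thomason).
Take 3 disjoint single-world reflexive frames: each is trivially connected, but their disjoint union has 3 worlds with no edge between distinct components, so it is not connected.
So the class is not modally definable.

Not modally definable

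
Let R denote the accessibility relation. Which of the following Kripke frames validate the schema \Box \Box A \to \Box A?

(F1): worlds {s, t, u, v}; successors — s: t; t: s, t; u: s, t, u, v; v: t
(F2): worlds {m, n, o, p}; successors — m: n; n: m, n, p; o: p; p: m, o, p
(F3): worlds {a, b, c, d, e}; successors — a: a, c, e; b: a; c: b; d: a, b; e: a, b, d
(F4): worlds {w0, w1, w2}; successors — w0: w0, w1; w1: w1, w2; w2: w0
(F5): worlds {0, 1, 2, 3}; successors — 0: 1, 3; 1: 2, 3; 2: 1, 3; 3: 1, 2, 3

This is the axiom for density; its first-order frame correspondent is \forall x \forall y (Rxy \to \exists z (Rxz \wedge Rzy)).
(F1): ✓.
(F2): ✓.
(F3): fails — Rcb but no z with Rcz and Rzb.
(F4): ✓.
(F5): ✓.
Valid on: (F1), (F2), (F4), (F5).

(F1), (F2), (F4), (F5)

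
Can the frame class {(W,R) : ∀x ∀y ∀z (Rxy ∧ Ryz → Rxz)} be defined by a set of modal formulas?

Yes — defined by □r → □□r

This is a Sahlqvist condition; the 4 axiom □r → □□r defines it.
Suppose □r→□□r is valid. Take Rxy, Ryz and set V(r)={w : Rxw}. Then □r at x, so □□r at x, so □r at y, so r at z, i.e. Rxz.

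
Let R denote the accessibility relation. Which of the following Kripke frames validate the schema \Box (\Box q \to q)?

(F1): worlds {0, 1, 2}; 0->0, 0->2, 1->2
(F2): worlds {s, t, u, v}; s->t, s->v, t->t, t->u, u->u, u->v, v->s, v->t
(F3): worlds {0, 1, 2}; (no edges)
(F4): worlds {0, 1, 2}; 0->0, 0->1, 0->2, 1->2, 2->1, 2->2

The schema corresponds to shift-reflexivity: \forall x \forall y (Rxy \to Ryy).
(F1): fails — R12 but not R22.
(F2): fails — Ruv but not Rvv.
(F3): holds.
(F4): fails — R01 but not R11.
Valid on: (F3).

(F3)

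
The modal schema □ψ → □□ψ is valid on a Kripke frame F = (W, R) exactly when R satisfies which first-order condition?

transitivity: ∀x ∀y ∀z (Rxy ∧ Ryz → Rxz)

Suppose □ψ→□□ψ is valid. Take Rxy, Ryz and set V(ψ)={w : Rxw}. Then □ψ at x, so □□ψ at x, so □ψ at y, so ψ at z, i.e. Rxz.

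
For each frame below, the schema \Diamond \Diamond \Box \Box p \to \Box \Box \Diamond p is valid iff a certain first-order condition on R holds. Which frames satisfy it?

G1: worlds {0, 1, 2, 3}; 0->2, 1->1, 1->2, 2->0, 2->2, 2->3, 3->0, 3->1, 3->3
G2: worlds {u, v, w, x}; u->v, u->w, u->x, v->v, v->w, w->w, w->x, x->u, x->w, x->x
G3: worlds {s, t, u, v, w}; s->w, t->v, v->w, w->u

G1, G2

Frame correspondent (Sahlqvist): \forall x \forall y \forall z ((x R^2 y \wedge x R^2 z) \to \exists w (y R^2 w \wedge zRw)) — i.e. a generalized confluence (Geach) condition.
G1: condition met.
G2: condition met.
G3: fails — sR²u, sR²u but no w* with uR²w* and uRw*.
Valid on: G1, G2.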